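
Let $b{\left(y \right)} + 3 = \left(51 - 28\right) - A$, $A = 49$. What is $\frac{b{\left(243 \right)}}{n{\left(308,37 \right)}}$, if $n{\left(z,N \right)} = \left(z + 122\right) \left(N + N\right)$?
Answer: $- \frac{29}{31820} \approx -0.00091138$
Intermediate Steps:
$n{\left(z,N \right)} = 2 N \left(122 + z\right)$ ($n{\left(z,N \right)} = \left(122 + z\right) 2 N = 2 N \left(122 + z\right)$)
$b{\left(y \right)} = -29$ ($b{\left(y \right)} = -3 + \left(\left(51 - 28\right) - 49\right) = -3 + \left(23 - 49\right) = -3 - 26 = -29$)
$\frac{b{\left(243 \right)}}{n{\left(308,37 \right)}} = - \frac{29}{2 \cdot 37 \left(122 + 308\right)} = - \frac{29}{2 \cdot 37 \cdot 430} = - \frac{29}{31820}$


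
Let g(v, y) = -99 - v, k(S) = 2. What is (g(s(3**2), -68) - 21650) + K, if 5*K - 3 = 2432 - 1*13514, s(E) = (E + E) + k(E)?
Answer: -119924/5 ≈ -23985.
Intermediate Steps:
s(E) = 2 + 2*E (s(E) = (E + E) + 2 = 2*E + 2 = 2 + 2*E)
K = -11079/5 (K = 3/5 + (2432 - 1*13514)/5 = 3/5 + (2432 - 13514)/5 = 3/5 + (1/5)*(-11082) = 3/5 - 11082/5 = -11079/5 ≈ -2215.8)
(g(s(3**2), -68) - 21650) + K = ((-99 - (2 + 2*3**2)) - 21650) - 11079/5 = ((-99 - (2 + 2*9)) - 21650) - 11079/5 = ((-99 - (2 + 18)) - 21650) - 11079/5 = ((-99 - 1*20) - 21650) - 11079/5 = ((-99 - 20) - 21650) - 11079/5 = (-119 - 21650) - 11079/5 = -21769 - 11079/5 = -119924/5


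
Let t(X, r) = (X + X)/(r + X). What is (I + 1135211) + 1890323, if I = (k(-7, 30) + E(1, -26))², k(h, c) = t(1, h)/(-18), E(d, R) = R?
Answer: 8824425553/2916 ≈ 3.0262e+6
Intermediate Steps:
t(X, r) = 2*X/(X + r) (t(X, r) = (2*X)/(X + r) = 2*X/(X + r))
k(h, c) = -1/(9*(1 + h)) (k(h, c) = (2*1/(1 + h))/(-18) = (2/(1 + h))*(-1/18) = -1/(9*(1 + h)))
I = 1968409/2916 (I = (-1/(9 + 9*(-7)) - 26)² = (-1/(9 - 63) - 26)² = (-1/(-54) - 26)² = (-1*(-1/54) - 26)² = (1/54 - 26)² = (-1403/54)² = 1968409/2916 ≈ 675.04)
(I + 1135211) + 1890323 = (1968409/2916 + 1135211) + 1890323 = 3312243685/2916 + 1890323 = 8824425553/2916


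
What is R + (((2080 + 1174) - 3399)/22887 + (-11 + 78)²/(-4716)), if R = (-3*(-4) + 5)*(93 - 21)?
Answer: 14667681005/11992788 ≈ 1223.0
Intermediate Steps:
R = 1224 (R = (12 + 5)*72 = 17*72 = 1224)
R + (((2080 + 1174) - 3399)/22887 + (-11 + 78)²/(-4716)) = 1224 + (((2080 + 1174) - 3399)/22887 + (-11 + 78)²/(-4716)) = 1224 + ((3254 - 3399)*(1/22887) + 67²*(-1/4716)) = 1224 + (-145*1/22887 + 4489*(-1/4716)) = 1224 + (-145/22887 - 4489/4716) = 1224 - 11491507/11992788 = 14667681005/11992788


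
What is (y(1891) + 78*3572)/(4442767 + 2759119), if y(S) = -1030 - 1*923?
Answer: 276663/7201886 ≈ 0.038415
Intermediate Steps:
y(S) = -1953 (y(S) = -1030 - 923 = -1953)
(y(1891) + 78*3572)/(4442767 + 2759119) = (-1953 + 78*3572)/(4442767 + 2759119) = (-1953 + 278616)/7201886 = 276663*(1/7201886) = 276663/7201886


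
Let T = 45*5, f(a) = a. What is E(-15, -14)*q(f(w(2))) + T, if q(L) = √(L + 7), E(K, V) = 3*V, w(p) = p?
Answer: 99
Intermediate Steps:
q(L) = √(7 + L)
T = 225
E(-15, -14)*q(f(w(2))) + T = (3*(-14))*√(7 + 2) + 225 = -42*√9 + 225 = -42*3 + 225 = -126 + 225 = 99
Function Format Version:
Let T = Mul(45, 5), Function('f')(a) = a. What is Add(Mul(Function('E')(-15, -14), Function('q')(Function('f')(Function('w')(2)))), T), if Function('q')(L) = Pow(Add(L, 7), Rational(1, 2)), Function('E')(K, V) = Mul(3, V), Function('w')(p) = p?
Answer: 99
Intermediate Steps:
Function('q')(L) = Pow(Add(7, L), Rational(1, 2))
T = 225
Add(Mul(Function('E')(-15, -14), Function('q')(Function('f')(Function('w')(2)))), T) = Add(Mul(Mul(3, -14), Pow(Add(7, 2), Rational(1, 2))), 225) = Add(Mul(-42, Pow(9, Rational(1, 2))), 225) = Add(Mul(-42, 3), 225) = Add(-126, 225) = 99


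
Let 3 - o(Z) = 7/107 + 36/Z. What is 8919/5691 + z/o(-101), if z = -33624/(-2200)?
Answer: 115243066887/18553893050 ≈ 6.2113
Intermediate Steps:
o(Z) = 314/107 - 36/Z (o(Z) = 3 - (7/107 + 36/Z) = 3 + (-7/107 - 36/Z) = 314/107 - 36/Z)
z = 4203/275 (z = -33624*(-1/2200) = 4203/275 ≈ 15.284)
8919/5691 + z/o(-101) = 8919/5691 + 4203/(275*(314/107 - 36/(-101))) = 8919*(1/5691) + 4203/(275*(314/107 - 36*(-1/101))) = 2973/1897 + 4203/(275*(314/107 + 36/101)) = 2973/1897 + 4203/(275*(35566/10807)) = 2973/1897 + (4203/275)*(10807/35566) = 2973/1897 + 45421821/9780650 = 115243066887/18553893050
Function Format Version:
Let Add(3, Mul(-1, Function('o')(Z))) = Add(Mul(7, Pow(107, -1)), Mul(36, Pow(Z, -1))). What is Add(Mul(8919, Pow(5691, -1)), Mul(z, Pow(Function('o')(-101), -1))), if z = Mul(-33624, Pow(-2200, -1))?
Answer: Rational(115243066887, 18553893050) ≈ 6.2113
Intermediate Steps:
Function('o')(Z) = Add(Rational(314, 107), Mul(-36, Pow(Z, -1))) (Function('o')(Z) = Add(3, Mul(-1, Add(Mul(7, Pow(107, -1)), Mul(36, Pow(Z, -1))))) = Add(3, Mul(-1, Add(Mul(7, Rational(1, 107)), Mul(36, Pow(Z, -1))))) = Add(3, Mul(-1, Add(Rational(7, 107), Mul(36, Pow(Z, -1))))) = Add(3, Add(Rational(-7, 107), Mul(-36, Pow(Z, -1)))) = Add(Rational(314, 107), Mul(-36, Pow(Z, -1))))
z = Rational(4203, 275) (z = Mul(-33624, Rational(-1, 2200)) = Rational(4203, 275) ≈ 15.284)
Add(Mul(8919, Pow(5691, -1)), Mul(z, Pow(Function('o')(-101), -1))) = Add(Mul(8919, Pow(5691, -1)), Mul(Rational(4203, 275), Pow(Add(Rational(314, 107), Mul(-36, Pow(-101, -1))), -1))) = Add(Mul(8919, Rational(1, 5691)), Mul(Rational(4203, 275), Pow(Add(Rational(314, 107), Mul(-36, Rational(-1, 101))), -1))) = Add(Rational(2973, 1897), Mul(Rational(4203, 275), Pow(Add(Rational(314, 107), Rational(36, 101)), -1))) = Add(Rational(2973, 1897), Mul(Rational(4203, 275), Pow(Rational(35566, 10807), -1))) = Add(Rational(2973, 1897), Mul(Rational(4203, 275), Rational(10807, 35566))) = Add(Rational(2973, 1897), Rational(45421821, 9780650)) = Rational(115243066887, 18553893050)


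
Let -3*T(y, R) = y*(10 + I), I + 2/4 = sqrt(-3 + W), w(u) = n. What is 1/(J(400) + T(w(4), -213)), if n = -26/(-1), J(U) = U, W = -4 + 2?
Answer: 953/303863 + 26*I*sqrt(5)/303863 ≈ 0.0031363 + 0.00019133*I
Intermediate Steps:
W = -2
n = 26 (n = -26*(-1) = 26)
w(u) = 26
I = -1/2 + I*sqrt(5) (I = -1/2 + sqrt(-3 - 2) = -1/2 + sqrt(-5) = -1/2 + I*sqrt(5) ≈ -0.5 + 2.2361*I)
T(y, R) = -y*(19/2 + I*sqrt(5))/3 (T(y, R) = -y*(10 + (-1/2 + I*sqrt(5)))/3 = -y*(19/2 + I*sqrt(5))/3)
1/(J(400) + T(w(4), -213)) = 1/(400 - 1/6*26*(19 + 2*I*sqrt(5))) = 1/(400 + (-247/3 - 26*I*sqrt(5)/3)) = 1/(953/3 - 26*I*sqrt(5)/3)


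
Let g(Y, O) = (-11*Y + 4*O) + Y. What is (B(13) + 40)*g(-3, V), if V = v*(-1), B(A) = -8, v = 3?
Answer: 576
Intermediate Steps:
V = -3 (V = 3*(-1) = -3)
g(Y, O) = -10*Y + 4*O
(B(13) + 40)*g(-3, V) = (-8 + 40)*(-10*(-3) + 4*(-3)) = 32*(30 - 12) = 32*18 = 576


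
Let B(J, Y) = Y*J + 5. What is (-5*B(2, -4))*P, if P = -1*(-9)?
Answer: 135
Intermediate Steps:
B(J, Y) = 5 + J*Y (B(J, Y) = J*Y + 5 = 5 + J*Y)
P = 9
(-5*B(2, -4))*P = -5*(5 + 2*(-4))*9 = -5*(5 - 8)*9 = -5*(-3)*9 = 15*9 = 135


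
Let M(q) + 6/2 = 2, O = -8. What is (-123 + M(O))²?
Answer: 15376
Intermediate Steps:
M(q) = -1 (M(q) = -3 + 2 = -1)
(-123 + M(O))² = (-123 - 1)² = (-124)² = 15376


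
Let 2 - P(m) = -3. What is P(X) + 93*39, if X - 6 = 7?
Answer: 3632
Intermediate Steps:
X = 13 (X = 6 + 7 = 13)
P(m) = 5 (P(m) = 2 - 1*(-3) = 2 + 3 = 5)
P(X) + 93*39 = 5 + 93*39 = 5 + 3627 = 3632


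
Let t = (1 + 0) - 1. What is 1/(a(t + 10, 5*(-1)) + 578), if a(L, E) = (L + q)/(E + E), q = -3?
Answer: 10/5773 ≈ 0.0017322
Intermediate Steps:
t = 0 (t = 1 - 1 = 0)
a(L, E) = (-3 + L)/(2*E) (a(L, E) = (L - 3)/(E + E) = (-3 + L)/((2*E)) = (-3 + L)*(1/(2*E)) = (-3 + L)/(2*E))
1/(a(t + 10, 5*(-1)) + 578) = 1/((-3 + (0 + 10))/(2*((5*(-1)))) + 578) = 1/((1/2)*(-3 + 10)/(-5) + 578) = 1/((1/2)*(-1/5)*7 + 578) = 1/(-7/10 + 578) = 1/(5773/10) = 10/5773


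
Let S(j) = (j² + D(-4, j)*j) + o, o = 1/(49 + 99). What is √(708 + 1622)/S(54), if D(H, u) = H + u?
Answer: 148*√2330/831169 ≈ 0.0085951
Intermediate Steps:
o = 1/148 ≈ 0.0067568
S(j) = 1/148 + j² + j*(-4 + j) (S(j) = (j² + (-4 + j)*j) + 1/148 = (j² + j*(-4 + j)) + 1/148 = 1/148 + j² + j*(-4 + j))
√(708 + 1622)/S(54) = √(708 + 1622)/(1/148 - 4*54 + 2*54²) = √2330/(1/148 - 216 + 2*2916) = √2330/(1/148 - 216 + 5832) = √2330/(831169/148) = √2330*(148/831169) = 148*√2330/831169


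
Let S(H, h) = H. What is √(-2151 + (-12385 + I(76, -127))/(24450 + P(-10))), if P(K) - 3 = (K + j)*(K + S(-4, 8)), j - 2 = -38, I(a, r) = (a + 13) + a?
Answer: I*√1355134274099/25097 ≈ 46.384*I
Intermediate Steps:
I(a, r) = 13 + 2*a (I(a, r) = (13 + a) + a = 13 + 2*a)
j = -36 (j = 2 - 38 = -36)
P(K) = 3 + (-36 + K)*(-4 + K) (P(K) = 3 + (K - 36)*(K - 4) = 3 + (-36 + K)*(-4 + K))
√(-2151 + (-12385 + I(76, -127))/(24450 + P(-10))) = √(-2151 + (-12385 + (13 + 2*76))/(24450 + (147 + (-10)² - 40*(-10)))) = √(-2151 + (-12385 + (13 + 152))/(24450 + (147 + 100 + 400))) = √(-2151 + (-12385 + 165)/(24450 + 647)) = √(-2151 - 12220/25097) = √(-53995867/25097) = I*√1355134274099/25097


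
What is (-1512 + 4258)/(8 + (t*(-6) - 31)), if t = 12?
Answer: -2746/95 ≈ -28.905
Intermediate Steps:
(-1512 + 4258)/(8 + (t*(-6) - 31)) = (-1512 + 4258)/(8 + (12*(-6) - 31)) = 2746/(8 + (-72 - 31)) = 2746/(8 - 103) = 2746/(-95) = 2746*(-1/95) = -2746/95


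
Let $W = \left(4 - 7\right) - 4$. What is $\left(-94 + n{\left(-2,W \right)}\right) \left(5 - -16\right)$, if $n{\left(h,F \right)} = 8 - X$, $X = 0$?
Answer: $-1806$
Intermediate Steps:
$W = -7$ ($W = -3 - 4 = -7$)
$n{\left(h,F \right)} = 8$ ($n{\left(h,F \right)} = 8 - 0 = 8 + 0 = 8$)
$\left(-94 + n{\left(-2,W \right)}\right) \left(5 - -16\right) = \left(-94 + 8\right) \left(5 - -16\right) = - 86 \left(5 + 16\right) = \left(-86\right) 21 = -1806$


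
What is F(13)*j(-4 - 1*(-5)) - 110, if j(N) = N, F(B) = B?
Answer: -97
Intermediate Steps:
F(13)*j(-4 - 1*(-5)) - 110 = 13*(-4 - 1*(-5)) - 110 = 13*(-4 + 5) - 110 = 13*1 - 110 = 13 - 110 = -97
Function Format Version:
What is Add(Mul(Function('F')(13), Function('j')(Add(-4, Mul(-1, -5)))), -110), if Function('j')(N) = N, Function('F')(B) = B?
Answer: -97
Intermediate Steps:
Add(Mul(Function('F')(13), Function('j')(Add(-4, Mul(-1, -5)))), -110) = Add(Mul(13, Add(-4, Mul(-1, -5))), -110) = Add(Mul(13, Add(-4, 5)), -110) = Add(Mul(13, 1), -110) = Add(13, -110) = -97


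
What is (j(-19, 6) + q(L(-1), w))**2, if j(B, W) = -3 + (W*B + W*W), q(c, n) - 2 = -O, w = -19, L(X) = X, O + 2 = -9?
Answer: 4624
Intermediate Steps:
O = -11 (O = -2 - 9 = -11)
q(c, n) = 13 (q(c, n) = 2 - 1*(-11) = 2 + 11 = 13)
j(B, W) = -3 + W**2 + B*W (j(B, W) = -3 + (B*W + W**2) = -3 + (W**2 + B*W) = -3 + W**2 + B*W)
(j(-19, 6) + q(L(-1), w))**2 = ((-3 + 6**2 - 19*6) + 13)**2 = ((-3 + 36 - 114) + 13)**2 = (-81 + 13)**2 = (-68)**2 = 4624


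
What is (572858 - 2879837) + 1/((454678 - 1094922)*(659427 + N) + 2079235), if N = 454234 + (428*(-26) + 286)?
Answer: -1628891358467966380/706071168601 ≈ -2.3070e+6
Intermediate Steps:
N = 443392 (N = 454234 + (-11128 + 286) = 454234 - 10842 = 443392)
(572858 - 2879837) + 1/((454678 - 1094922)*(659427 + N) + 2079235) = (572858 - 2879837) + 1/((454678 - 1094922)*(659427 + 443392) + 2079235) = -2306979 + 1/(-640244*1102819 + 2079235) = -2306979 + 1/(-706073247836 + 2079235) = -2306979 + 1/(-706071168601) = -2306979 - 1/706071168601 = -1628891358467966380/706071168601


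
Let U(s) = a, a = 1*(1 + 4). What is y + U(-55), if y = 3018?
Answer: 3023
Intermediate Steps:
a = 5 (a = 1*5 = 5)
U(s) = 5
y + U(-55) = 3018 + 5 = 3023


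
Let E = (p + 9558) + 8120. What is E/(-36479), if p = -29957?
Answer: 12279/36479 ≈ 0.33660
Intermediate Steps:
E = -12279 (E = (-29957 + 9558) + 8120 = -20399 + 8120 = -12279)
E/(-36479) = -12279/(-36479) = -12279*(-1/36479) = 12279/36479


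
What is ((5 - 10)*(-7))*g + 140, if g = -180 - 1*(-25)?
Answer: -5285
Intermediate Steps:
g = -155 (g = -180 + 25 = -155)
((5 - 10)*(-7))*g + 140 = ((5 - 10)*(-7))*(-155) + 140 = -5*(-7)*(-155) + 140 = 35*(-155) + 140 = -5425 + 140 = -5285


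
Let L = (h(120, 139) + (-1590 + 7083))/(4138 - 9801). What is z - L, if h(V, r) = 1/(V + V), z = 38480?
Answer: 52300255921/1359120 ≈ 38481.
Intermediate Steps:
h(V, r) = 1/(2*V)
L = -1318321/1359120 (L = ((½)/120 + (-1590 + 7083))/(4138 - 9801) = ((½)*(1/120) + 5493)/(-5663) = (1/240 + 5493)*(-1/5663) = (1318321/240)*(-1/5663) = -1318321/1359120 ≈ -0.96998)
z - L = 38480 - 1*(-1318321/1359120) = 38480 + 1318321/1359120 = 52300255921/1359120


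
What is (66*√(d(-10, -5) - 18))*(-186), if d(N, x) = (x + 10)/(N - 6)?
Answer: -3069*I*√293 ≈ -52533.0*I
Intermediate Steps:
d(N, x) = (10 + x)/(-6 + N)
(66*√(d(-10, -5) - 18))*(-186) = (66*√((10 - 5)/(-6 - 10) - 18))*(-186) = (66*√(5/(-16) - 18))*(-186) = (66*√(-1/16*5 - 18))*(-186) = (66*√(-5/16 - 18))*(-186) = (66*√(-293/16))*(-186) = (66*(I*√293/4))*(-186) = (33*I*√293/2)*(-186) = -3069*I*√293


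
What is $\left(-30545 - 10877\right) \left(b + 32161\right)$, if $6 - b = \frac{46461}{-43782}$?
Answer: $- \frac{9723000247035}{7297} \approx -1.3325 \cdot 10^{9}$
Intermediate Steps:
$b = \frac{103051}{14594}$ ($b = 6 - \frac{46461}{-43782} = 6 - 46461 \left(- \frac{1}{43782}\right) = 6 - - \frac{15487}{14594} = 6 + \frac{15487}{14594} = \frac{103051}{14594} \approx 7.0612$)
$\left(-30545 - 10877\right) \left(b + 32161\right) = \left(-30545 - 10877\right) \left(\frac{103051}{14594} + 32161\right) = \left(-41422\right) \frac{469460685}{14594} = - \frac{9723000247035}{7297}$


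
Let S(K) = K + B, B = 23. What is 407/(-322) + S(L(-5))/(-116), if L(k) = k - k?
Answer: -27309/18676 ≈ -1.4623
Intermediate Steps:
L(k) = 0
S(K) = 23 + K (S(K) = K + 23 = 23 + K)
407/(-322) + S(L(-5))/(-116) = 407/(-322) + (23 + 0)/(-116) = 407*(-1/322) + 23*(-1/116) = -407/322 - 23/116 = -27309/18676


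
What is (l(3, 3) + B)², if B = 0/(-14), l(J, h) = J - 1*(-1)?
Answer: 16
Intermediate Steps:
l(J, h) = 1 + J (l(J, h) = J + 1 = 1 + J)
B = 0 (B = 0*(-1/14) = 0)
(l(3, 3) + B)² = ((1 + 3) + 0)² = (4 + 0)² = 4² = 16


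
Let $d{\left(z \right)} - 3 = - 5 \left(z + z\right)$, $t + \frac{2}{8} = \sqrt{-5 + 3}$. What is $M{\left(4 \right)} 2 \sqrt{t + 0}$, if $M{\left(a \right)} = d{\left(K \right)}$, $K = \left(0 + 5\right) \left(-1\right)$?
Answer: $53 \sqrt{-1 + 4 i \sqrt{2}} \approx 81.632 + 97.328 i$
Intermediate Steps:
$K = -5$ ($K = 5 \left(-1\right) = -5$)
$t = - \frac{1}{4} + i \sqrt{2}$ ($t = - \frac{1}{4} + \sqrt{-5 + 3} = - \frac{1}{4} + \sqrt{-2} = - \frac{1}{4} + i \sqrt{2} \approx -0.25 + 1.4142 i$)
$d{\left(z \right)} = 3 - 10 z$ ($d{\left(z \right)} = 3 - 5 \left(z + z\right) = 3 - 5 \cdot 2 z = 3 - 10 z$)
$M{\left(a \right)} = 53$ ($M{\left(a \right)} = 3 - -50 = 3 + 50 = 53$)
$M{\left(4 \right)} 2 \sqrt{t + 0} = 53 \cdot 2 \sqrt{\left(- \frac{1}{4} + i \sqrt{2}\right) + 0} = 106 \sqrt{- \frac{1}{4} + i \sqrt{2}}$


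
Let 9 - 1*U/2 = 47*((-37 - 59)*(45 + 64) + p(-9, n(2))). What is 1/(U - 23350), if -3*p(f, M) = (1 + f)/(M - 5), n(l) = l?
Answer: 9/8643308 ≈ 1.0413e-6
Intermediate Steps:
p(f, M) = -(1 + f)/(3*(-5 + M)) (p(f, M) = -(1 + f)/(3*(M - 5)) = -(1 + f)/(3*(-5 + M)))
U = 8853458/9 (U = 18 - 94*((-37 - 59)*(45 + 64) + (-1 - 1*(-9))/(3*(-5 + 2))) = 18 - 94*(-96*109 + (⅓)*(-1 + 9)/(-3)) = 18 - 94*(-10464 + (⅓)*(-⅓)*8) = 18 - 94*(-10464 - 8/9) = 18 - 94*(-94184)/9 = 18 - 2*(-4426648/9) = 18 + 8853296/9 = 8853458/9 ≈ 9.8372e+5)
1/(U - 23350) = 1/(8853458/9 - 23350) = 1/(8643308/9) = 9/8643308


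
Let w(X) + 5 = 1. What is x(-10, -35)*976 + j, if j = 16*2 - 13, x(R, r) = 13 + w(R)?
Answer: 8803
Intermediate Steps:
w(X) = -4 (w(X) = -5 + 1 = -4)
x(R, r) = 9 (x(R, r) = 13 - 4 = 9)
j = 19 (j = 32 - 13 = 19)
x(-10, -35)*976 + j = 9*976 + 19 = 8784 + 19 = 8803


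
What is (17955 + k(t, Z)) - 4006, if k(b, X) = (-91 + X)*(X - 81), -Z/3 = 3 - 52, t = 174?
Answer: 17645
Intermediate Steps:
Z = 147 (Z = -3*(3 - 52) = -3*(-49) = 147)
k(b, X) = (-91 + X)*(-81 + X)
(17955 + k(t, Z)) - 4006 = (17955 + (7371 + 147² - 172*147)) - 4006 = (17955 + (7371 + 21609 - 25284)) - 4006 = (17955 + 3696) - 4006 = 21651 - 4006 = 17645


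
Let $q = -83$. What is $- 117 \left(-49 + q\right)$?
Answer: $15444$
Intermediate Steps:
$- 117 \left(-49 + q\right) = - 117 \left(-49 - 83\right) = \left(-117\right) \left(-132\right) = 15444$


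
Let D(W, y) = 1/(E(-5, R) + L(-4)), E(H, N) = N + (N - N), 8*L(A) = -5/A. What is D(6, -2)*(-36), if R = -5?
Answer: 1152/155 ≈ 7.4323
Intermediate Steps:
L(A) = -5/(8*A) (L(A) = (-5/A)/8 = -5/(8*A))
E(H, N) = N (E(H, N) = N + 0 = N)
D(W, y) = -32/155 (D(W, y) = 1/(-5 - 5/8/(-4)) = 1/(-5 - 5/8*(-¼)) = 1/(-5 + 5/32) = 1/(-155/32) = -32/155)
D(6, -2)*(-36) = -32/155*(-36) = 1152/155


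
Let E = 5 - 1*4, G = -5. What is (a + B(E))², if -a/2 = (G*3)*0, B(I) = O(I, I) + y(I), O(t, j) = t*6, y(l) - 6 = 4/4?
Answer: 169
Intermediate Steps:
y(l) = 7 (y(l) = 6 + 4/4 = 6 + 4*(¼) = 6 + 1 = 7)
E = 1 (E = 5 - 4 = 1)
O(t, j) = 6*t
B(I) = 7 + 6*I (B(I) = 6*I + 7 = 7 + 6*I)
a = 0 (a = -2*(-5*3)*0 = -(-30)*0 = -2*0 = 0)
(a + B(E))² = (0 + (7 + 6*1))² = (0 + (7 + 6))² = (0 + 13)² = 13² = 169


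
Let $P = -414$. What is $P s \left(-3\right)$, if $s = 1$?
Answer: $1242$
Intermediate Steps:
$P s \left(-3\right) = - 414 \cdot 1 \left(-3\right) = \left(-414\right) \left(-3\right) = 1242$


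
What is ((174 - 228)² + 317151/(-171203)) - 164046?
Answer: -27586256541/171203 ≈ -1.6113e+5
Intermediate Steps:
((174 - 228)² + 317151/(-171203)) - 164046 = ((-54)² + 317151*(-1/171203)) - 164046 = (2916 - 317151/171203) - 164046 = 498910797/171203 - 164046 = -27586256541/171203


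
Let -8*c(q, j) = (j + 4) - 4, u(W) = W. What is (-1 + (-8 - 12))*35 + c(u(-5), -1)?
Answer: -5879/8 ≈ -734.88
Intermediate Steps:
c(q, j) = -j/8 (c(q, j) = -((j + 4) - 4)/8 = -((4 + j) - 4)/8 = -j/8)
(-1 + (-8 - 12))*35 + c(u(-5), -1) = (-1 + (-8 - 12))*35 - ⅛*(-1) = (-1 - 20)*35 + ⅛ = -21*35 + ⅛ = -735 + ⅛ = -5879/8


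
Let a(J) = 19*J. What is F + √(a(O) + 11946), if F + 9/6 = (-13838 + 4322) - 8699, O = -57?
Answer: -36433/2 + 3*√1207 ≈ -18112.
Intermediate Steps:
F = -36433/2 (F = -3/2 + ((-13838 + 4322) - 8699) = -3/2 + (-9516 - 8699) = -3/2 - 18215 = -36433/2 ≈ -18217.)
F + √(a(O) + 11946) = -36433/2 + √(19*(-57) + 11946) = -36433/2 + √(-1083 + 11946) = -36433/2 + √10863 = -36433/2 + 3*√1207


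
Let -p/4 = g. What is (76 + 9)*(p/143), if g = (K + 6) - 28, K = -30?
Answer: 1360/11 ≈ 123.64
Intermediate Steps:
g = -52 (g = (-30 + 6) - 28 = -24 - 28 = -52)
p = 208 (p = -4*(-52) = 208)
(76 + 9)*(p/143) = (76 + 9)*(208/143) = 85*(208*(1/143)) = 85*(16/11) = 1360/11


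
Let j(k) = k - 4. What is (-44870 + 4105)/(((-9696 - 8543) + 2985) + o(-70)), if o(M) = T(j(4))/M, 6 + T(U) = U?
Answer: 1426775/533887 ≈ 2.6724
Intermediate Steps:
j(k) = -4 + k
T(U) = -6 + U
o(M) = -6/M (o(M) = (-6 + (-4 + 4))/M = (-6 + 0)/M = -6/M)
(-44870 + 4105)/(((-9696 - 8543) + 2985) + o(-70)) = (-44870 + 4105)/(((-9696 - 8543) + 2985) - 6/(-70)) = -40765/((-18239 + 2985) - 6*(-1/70)) = -40765/(-15254 + 3/35) = -40765/(-533887/35) = -40765*(-35/533887) = 1426775/533887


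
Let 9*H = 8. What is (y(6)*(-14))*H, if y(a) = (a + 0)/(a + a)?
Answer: -56/9 ≈ -6.2222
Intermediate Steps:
y(a) = ½ (y(a) = a/((2*a)) = a*(1/(2*a)) = ½)
H = 8/9 (H = (⅑)*8 = 8/9 ≈ 0.88889)
(y(6)*(-14))*H = ((½)*(-14))*(8/9) = -7*8/9 = -56/9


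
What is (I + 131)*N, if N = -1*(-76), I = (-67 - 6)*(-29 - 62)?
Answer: 514824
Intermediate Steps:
I = 6643 (I = -73*(-91) = 6643)
N = 76
(I + 131)*N = (6643 + 131)*76 = 6774*76 = 514824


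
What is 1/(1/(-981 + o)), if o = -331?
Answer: -1312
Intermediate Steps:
1/(1/(-981 + o)) = 1/(1/(-981 - 331)) = 1/(1/(-1312)) = 1/(-1/1312) = -1312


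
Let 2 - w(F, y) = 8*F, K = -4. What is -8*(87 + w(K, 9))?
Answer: -968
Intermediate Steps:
w(F, y) = 2 - 8*F
-8*(87 + w(K, 9)) = -8*(87 + (2 - 8*(-4))) = -8*(87 + (2 + 32)) = -8*(87 + 34) = -8*121 = -968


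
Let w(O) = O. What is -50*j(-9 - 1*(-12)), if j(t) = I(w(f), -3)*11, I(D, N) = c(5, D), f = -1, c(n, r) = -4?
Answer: 2200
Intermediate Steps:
I(D, N) = -4
j(t) = -44 (j(t) = -4*11 = -44)
-50*j(-9 - 1*(-12)) = -50*(-44) = 2200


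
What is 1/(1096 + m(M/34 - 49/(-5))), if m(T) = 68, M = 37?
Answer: 1/1164 ≈ 0.00085911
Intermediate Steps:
1/(1096 + m(M/34 - 49/(-5))) = 1/(1096 + 68) = 1/1164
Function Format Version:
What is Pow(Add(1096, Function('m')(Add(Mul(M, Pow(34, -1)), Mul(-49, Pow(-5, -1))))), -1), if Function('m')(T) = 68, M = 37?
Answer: Rational(1, 1164) ≈ 0.00085911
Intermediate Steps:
Pow(Add(1096, Function('m')(Add(Mul(M, Pow(34, -1)), Mul(-49, Pow(-5, -1))))), -1) = Pow(Add(1096, 68), -1) = Pow(1164, -1) = Rational(1, 1164)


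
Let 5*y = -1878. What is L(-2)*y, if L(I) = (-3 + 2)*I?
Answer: -3756/5 ≈ -751.20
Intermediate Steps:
L(I) = -I
y = -1878/5 (y = (⅕)*(-1878) = -1878/5 ≈ -375.60)
L(-2)*y = -1*(-2)*(-1878/5) = 2*(-1878/5) = -3756/5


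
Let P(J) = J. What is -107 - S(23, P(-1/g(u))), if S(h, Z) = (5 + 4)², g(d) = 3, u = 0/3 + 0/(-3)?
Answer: -188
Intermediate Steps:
u = 0 (u = 0*(⅓) + 0*(-⅓) = 0 + 0 = 0)
S(h, Z) = 81 (S(h, Z) = 9² = 81)
-107 - S(23, P(-1/g(u))) = -107 - 1*81 = -107 - 81 = -188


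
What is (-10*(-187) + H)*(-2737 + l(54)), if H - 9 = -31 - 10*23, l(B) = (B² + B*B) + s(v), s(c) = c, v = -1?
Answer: 5006092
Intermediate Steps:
l(B) = -1 + 2*B² (l(B) = (B² + B*B) - 1 = (B² + B²) - 1 = 2*B² - 1 = -1 + 2*B²)
H = -252 (H = 9 + (-31 - 10*23) = 9 + (-31 - 230) = 9 - 261 = -252)
(-10*(-187) + H)*(-2737 + l(54)) = (-10*(-187) - 252)*(-2737 + (-1 + 2*54²)) = (1870 - 252)*(-2737 + (-1 + 2*2916)) = 1618*(-2737 + (-1 + 5832)) = 1618*(-2737 + 5831) = 1618*3094 = 5006092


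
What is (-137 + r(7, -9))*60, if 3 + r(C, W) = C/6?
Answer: -8330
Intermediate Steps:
r(C, W) = -3 + C/6
(-137 + r(7, -9))*60 = (-137 + (-3 + (⅙)*7))*60 = (-137 + (-3 + 7/6))*60 = (-137 - 11/6)*60 = -833/6*60 = -8330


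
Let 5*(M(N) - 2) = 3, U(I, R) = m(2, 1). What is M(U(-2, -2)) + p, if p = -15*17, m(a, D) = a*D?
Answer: -1262/5 ≈ -252.40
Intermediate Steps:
m(a, D) = D*a
U(I, R) = 2 (U(I, R) = 1*2 = 2)
M(N) = 13/5 (M(N) = 2 + (1/5)*3 = 2 + 3/5 = 13/5)
p = -255
M(U(-2, -2)) + p = 13/5 - 255 = -1262/5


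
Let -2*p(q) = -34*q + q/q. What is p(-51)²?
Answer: 3010225/4 ≈ 7.5256e+5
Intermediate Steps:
p(q) = -½ + 17*q (p(q) = -(-34*q + q/q)/2 = -(-34*q + 1)/2 = -(1 - 34*q)/2 = -½ + 17*q)
p(-51)² = (-½ + 17*(-51))² = (-½ - 867)² = (-1735/2)² = 3010225/4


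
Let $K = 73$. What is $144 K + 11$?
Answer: $10523$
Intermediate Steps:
$144 K + 11 = 144 \cdot 73 + 11 = 10512 + 11 = 10523$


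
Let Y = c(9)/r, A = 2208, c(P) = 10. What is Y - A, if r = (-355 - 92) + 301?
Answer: -161189/73 ≈ -2208.1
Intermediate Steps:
r = -146 (r = -447 + 301 = -146)
Y = -5/73 (Y = 10/(-146) = 10*(-1/146) = -5/73 ≈ -0.068493)
Y - A = -5/73 - 1*2208 = -5/73 - 2208 = -161189/73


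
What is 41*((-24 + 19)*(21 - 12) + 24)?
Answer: -861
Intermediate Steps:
41*((-24 + 19)*(21 - 12) + 24) = 41*(-5*9 + 24) = 41*(-45 + 24) = 41*(-21) = -861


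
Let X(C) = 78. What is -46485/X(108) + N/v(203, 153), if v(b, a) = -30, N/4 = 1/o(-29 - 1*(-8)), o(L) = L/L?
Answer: -232477/390 ≈ -596.09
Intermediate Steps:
o(L) = 1
N = 4 (N = 4/1 = 4*1 = 4)
-46485/X(108) + N/v(203, 153) = -46485/78 + 4/(-30) = -46485*1/78 + 4*(-1/30) = -15495/26 - 2/15 = -232477/390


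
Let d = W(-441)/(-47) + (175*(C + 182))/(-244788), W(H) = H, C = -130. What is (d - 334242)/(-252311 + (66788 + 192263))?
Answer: -480669839863/9692992830 ≈ -49.589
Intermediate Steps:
d = 26880952/2876259 (d = -441/(-47) + (175*(-130 + 182))/(-244788) = -441*(-1/47) + (175*52)*(-1/244788) = 441/47 + 9100*(-1/244788) = 441/47 - 2275/61197 = 26880952/2876259 ≈ 9.3458)
(d - 334242)/(-252311 + (66788 + 192263)) = (26880952/2876259 - 334242)/(-252311 + (66788 + 192263)) = -961339679726/(2876259*(-252311 + 259051)) = -961339679726/2876259/6740 = -961339679726/2876259*1/6740 = -480669839863/9692992830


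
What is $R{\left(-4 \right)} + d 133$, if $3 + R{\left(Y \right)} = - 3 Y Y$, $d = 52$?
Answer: $6865$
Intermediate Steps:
$R{\left(Y \right)} = -3 - 3 Y^{2}$ ($R{\left(Y \right)} = -3 + - 3 Y Y = -3 - 3 Y^{2}$)
$R{\left(-4 \right)} + d 133 = \left(-3 - 3 \left(-4\right)^{2}\right) + 52 \cdot 133 = \left(-3 - 48\right) + 6916 = -51 + 6916 = 6865$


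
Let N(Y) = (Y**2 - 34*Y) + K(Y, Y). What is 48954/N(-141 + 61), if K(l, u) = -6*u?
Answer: 8159/1600 ≈ 5.0994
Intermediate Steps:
N(Y) = Y**2 - 40*Y (N(Y) = (Y**2 - 34*Y) - 6*Y = Y**2 - 40*Y)
48954/N(-141 + 61) = 48954/(((-141 + 61)*(-40 + (-141 + 61)))) = 48954/((-80*(-40 - 80))) = 48954/((-80*(-120))) = 48954/9600 = 48954*(1/9600) = 8159/1600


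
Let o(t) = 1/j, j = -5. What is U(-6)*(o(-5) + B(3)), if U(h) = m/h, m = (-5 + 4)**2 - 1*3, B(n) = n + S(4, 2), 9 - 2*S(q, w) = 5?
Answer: 8/5 ≈ 1.6000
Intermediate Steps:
S(q, w) = 2 (S(q, w) = 9/2 - 1/2*5 = 9/2 - 5/2 = 2)
B(n) = 2 + n (B(n) = n + 2 = 2 + n)
m = -2 (m = (-1)**2 - 3 = 1 - 3 = -2)
U(h) = -2/h
o(t) = -1/5 (o(t) = 1/(-5) = -1/5)
U(-6)*(o(-5) + B(3)) = (-2/(-6))*(-1/5 + (2 + 3)) = (-2*(-1/6))*(-1/5 + 5) = (1/3)*(24/5) = 8/5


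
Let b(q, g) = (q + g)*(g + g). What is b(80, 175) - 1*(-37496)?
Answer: 126746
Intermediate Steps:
b(q, g) = 2*g*(g + q) (b(q, g) = (g + q)*(2*g) = 2*g*(g + q))
b(80, 175) - 1*(-37496) = 2*175*(175 + 80) - 1*(-37496) = 2*175*255 + 37496 = 89250 + 37496 = 126746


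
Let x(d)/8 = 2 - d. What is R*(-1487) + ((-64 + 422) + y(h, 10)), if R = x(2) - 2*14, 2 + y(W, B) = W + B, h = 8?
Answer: 42010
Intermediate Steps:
y(W, B) = -2 + B + W (y(W, B) = -2 + (W + B) = -2 + (B + W) = -2 + B + W)
x(d) = 16 - 8*d (x(d) = 8*(2 - d) = 16 - 8*d)
R = -28 (R = (16 - 8*2) - 2*14 = (16 - 16) - 28 = 0 - 28 = -28)
R*(-1487) + ((-64 + 422) + y(h, 10)) = -28*(-1487) + ((-64 + 422) + (-2 + 10 + 8)) = 41636 + (358 + 16) = 41636 + 374 = 42010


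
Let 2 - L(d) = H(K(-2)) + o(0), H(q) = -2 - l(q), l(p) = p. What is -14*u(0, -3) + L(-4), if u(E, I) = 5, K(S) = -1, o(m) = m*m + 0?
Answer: -67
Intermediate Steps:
o(m) = m² (o(m) = m² + 0 = m²)
H(q) = -2 - q
L(d) = 3 (L(d) = 2 - ((-2 - 1*(-1)) + 0²) = 2 - ((-2 + 1) + 0) = 2 - (-1 + 0) = 2 - 1*(-1) = 2 + 1 = 3)
-14*u(0, -3) + L(-4) = -14*5 + 3 = -70 + 3 = -67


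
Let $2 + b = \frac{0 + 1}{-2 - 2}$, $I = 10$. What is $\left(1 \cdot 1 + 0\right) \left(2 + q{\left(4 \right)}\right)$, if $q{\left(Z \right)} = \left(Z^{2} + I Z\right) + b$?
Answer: $\frac{223}{4} \approx 55.75$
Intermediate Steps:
$b = - \frac{9}{4}$ ($b = -2 + \frac{0 + 1}{-2 - 2} = -2 + 1 \frac{1}{-4} = -2 + 1 \left(- \frac{1}{4}\right) = -2 - \frac{1}{4} = - \frac{9}{4} \approx -2.25$)
$q{\left(Z \right)} = - \frac{9}{4} + Z^{2} + 10 Z$ ($q{\left(Z \right)} = \left(Z^{2} + 10 Z\right) - \frac{9}{4} = - \frac{9}{4} + Z^{2} + 10 Z$)
$\left(1 \cdot 1 + 0\right) \left(2 + q{\left(4 \right)}\right) = \left(1 \cdot 1 + 0\right) \left(2 + \left(- \frac{9}{4} + 4^{2} + 10 \cdot 4\right)\right) = \left(1 + 0\right) \left(2 + \left(- \frac{9}{4} + 16 + 40\right)\right) = 1 \left(2 + \frac{215}{4}\right) = 1 \cdot \frac{223}{4} = \frac{223}{4}$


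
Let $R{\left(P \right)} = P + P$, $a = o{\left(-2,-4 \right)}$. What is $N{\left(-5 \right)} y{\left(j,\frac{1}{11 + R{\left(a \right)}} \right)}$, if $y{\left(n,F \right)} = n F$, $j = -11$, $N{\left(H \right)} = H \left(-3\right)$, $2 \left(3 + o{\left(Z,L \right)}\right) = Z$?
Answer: $-55$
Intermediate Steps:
$o{\left(Z,L \right)} = -3 + \frac{Z}{2}$
$N{\left(H \right)} = - 3 H$
$a = -4$ ($a = -3 + \frac{1}{2} \left(-2\right) = -3 - 1 = -4$)
$R{\left(P \right)} = 2 P$
$y{\left(n,F \right)} = F n$
$N{\left(-5 \right)} y{\left(j,\frac{1}{11 + R{\left(a \right)}} \right)} = \left(-3\right) \left(-5\right) \frac{1}{11 + 2 \left(-4\right)} \left(-11\right) = 15 \frac{1}{11 - 8} \left(-11\right) = 15 \cdot \frac{1}{3} \left(-11\right) = 15 \left(- \frac{11}{3}\right) = -55$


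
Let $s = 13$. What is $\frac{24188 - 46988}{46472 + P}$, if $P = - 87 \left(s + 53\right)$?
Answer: $- \frac{2280}{4073} \approx -0.55978$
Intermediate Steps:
$P = -5742$ ($P = - 87 \left(13 + 53\right) = \left(-87\right) 66 = -5742$)
$\frac{24188 - 46988}{46472 + P} = \frac{24188 - 46988}{46472 - 5742} = - \frac{22800}{40730} = \left(-22800\right) \frac{1}{40730} = - \frac{2280}{4073}$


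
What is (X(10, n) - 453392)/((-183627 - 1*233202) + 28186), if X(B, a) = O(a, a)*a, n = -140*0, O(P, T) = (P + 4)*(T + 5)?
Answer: 453392/388643 ≈ 1.1666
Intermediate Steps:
O(P, T) = (4 + P)*(5 + T)
n = 0
X(B, a) = a*(20 + a² + 9*a) (X(B, a) = (20 + 4*a + 5*a + a*a)*a = (20 + 4*a + 5*a + a²)*a = (20 + a² + 9*a)*a = a*(20 + a² + 9*a))
(X(10, n) - 453392)/((-183627 - 1*233202) + 28186) = (0*(20 + 0² + 9*0) - 453392)/((-183627 - 1*233202) + 28186) = (0*(20 + 0 + 0) - 453392)/((-183627 - 233202) + 28186) = (0*20 - 453392)/(-416829 + 28186) = (0 - 453392)/(-388643) = -453392*(-1/388643) = 453392/388643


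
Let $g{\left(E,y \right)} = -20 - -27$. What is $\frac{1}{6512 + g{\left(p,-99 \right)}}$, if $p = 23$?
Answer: $\frac{1}{6519} \approx 0.0001534$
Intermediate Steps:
$g{\left(E,y \right)} = 7$ ($g{\left(E,y \right)} = -20 + 27 = 7$)
$\frac{1}{6512 + g{\left(p,-99 \right)}} = \frac{1}{6512 + 7} = \frac{1}{6519}$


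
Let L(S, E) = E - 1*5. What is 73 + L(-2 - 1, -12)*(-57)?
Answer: 1042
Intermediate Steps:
L(S, E) = -5 + E (L(S, E) = E - 5 = -5 + E)
73 + L(-2 - 1, -12)*(-57) = 73 + (-5 - 12)*(-57) = 73 - 17*(-57) = 73 + 969 = 1042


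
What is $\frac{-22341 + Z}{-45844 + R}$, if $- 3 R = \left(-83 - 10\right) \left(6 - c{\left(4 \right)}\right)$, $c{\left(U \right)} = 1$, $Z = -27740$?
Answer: $\frac{821}{749} \approx 1.0961$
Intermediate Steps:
$R = 155$ ($R = - \frac{\left(-83 - 10\right) \left(6 - 1\right)}{3} = - \frac{\left(-93\right) \left(6 - 1\right)}{3} = - \frac{\left(-93\right) 5}{3} = \left(- \frac{1}{3}\right) \left(-465\right) = 155$)
$\frac{-22341 + Z}{-45844 + R} = \frac{-22341 - 27740}{-45844 + 155} = - \frac{50081}{-45689} = \left(-50081\right) \left(- \frac{1}{45689}\right) = \frac{821}{749}$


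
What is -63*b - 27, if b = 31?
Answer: -1980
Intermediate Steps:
-63*b - 27 = -63*31 - 27 = -1953 - 27 = -1980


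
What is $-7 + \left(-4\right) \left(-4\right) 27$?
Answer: $425$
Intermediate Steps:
$-7 + \left(-4\right) \left(-4\right) 27 = -7 + 16 \cdot 27 = -7 + 432 = 425$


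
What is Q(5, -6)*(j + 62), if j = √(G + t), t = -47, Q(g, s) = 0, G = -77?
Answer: 0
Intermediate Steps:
j = 2*I*√31 (j = √(-77 - 47) = √(-124) = 2*I*√31 ≈ 11.136*I)
Q(5, -6)*(j + 62) = 0*(2*I*√31 + 62) = 0*(62 + 2*I*√31) = 0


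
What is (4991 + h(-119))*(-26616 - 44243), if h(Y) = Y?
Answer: -345225048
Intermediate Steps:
(4991 + h(-119))*(-26616 - 44243) = (4991 - 119)*(-26616 - 44243) = 4872*(-70859) = -345225048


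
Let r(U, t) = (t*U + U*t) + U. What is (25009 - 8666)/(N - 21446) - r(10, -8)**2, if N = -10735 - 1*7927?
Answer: -902446343/40108 ≈ -22500.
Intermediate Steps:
r(U, t) = U + 2*U*t (r(U, t) = (U*t + U*t) + U = 2*U*t + U = U + 2*U*t)
N = -18662 (N = -10735 - 7927 = -18662)
(25009 - 8666)/(N - 21446) - r(10, -8)**2 = (25009 - 8666)/(-18662 - 21446) - (10*(1 + 2*(-8)))**2 = 16343/(-40108) - (10*(1 - 16))**2 = 16343*(-1/40108) - (10*(-15))**2 = -16343/40108 - 1*(-150)**2 = -16343/40108 - 1*22500 = -16343/40108 - 22500 = -902446343/40108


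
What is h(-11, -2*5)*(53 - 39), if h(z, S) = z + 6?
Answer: -70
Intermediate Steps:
h(z, S) = 6 + z
h(-11, -2*5)*(53 - 39) = (6 - 11)*(53 - 39) = -5*14 = -70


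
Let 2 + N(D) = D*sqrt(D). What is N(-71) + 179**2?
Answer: 32039 - 71*I*sqrt(71) ≈ 32039.0 - 598.26*I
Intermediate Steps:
N(D) = -2 + D**(3/2) (N(D) = -2 + D*sqrt(D) = -2 + D**(3/2))
N(-71) + 179**2 = (-2 + (-71)**(3/2)) + 179**2 = (-2 - 71*I*sqrt(71)) + 32041 = 32039 - 71*I*sqrt(71)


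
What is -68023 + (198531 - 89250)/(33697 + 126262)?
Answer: -10880781776/159959 ≈ -68022.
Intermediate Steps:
-68023 + (198531 - 89250)/(33697 + 126262) = -68023 + 109281/159959 = -10880781776/159959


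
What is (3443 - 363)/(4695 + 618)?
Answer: 40/69 ≈ 0.57971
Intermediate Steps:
(3443 - 363)/(4695 + 618) = 3080/5313 = 3080*(1/5313) = 40/69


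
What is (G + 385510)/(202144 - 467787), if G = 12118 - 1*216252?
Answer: -181376/265643 ≈ -0.68278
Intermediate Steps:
G = -204134 (G = 12118 - 216252 = -204134)
(G + 385510)/(202144 - 467787) = (-204134 + 385510)/(202144 - 467787) = 181376/(-265643) = 181376*(-1/265643) = -181376/265643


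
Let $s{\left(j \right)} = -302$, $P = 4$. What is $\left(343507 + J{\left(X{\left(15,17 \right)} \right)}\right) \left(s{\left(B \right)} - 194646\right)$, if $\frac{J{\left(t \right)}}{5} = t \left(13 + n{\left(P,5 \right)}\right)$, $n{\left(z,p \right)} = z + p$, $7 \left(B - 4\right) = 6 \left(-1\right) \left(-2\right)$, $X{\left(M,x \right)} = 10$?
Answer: $-67180445436$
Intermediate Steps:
$B = \frac{40}{7}$ ($B = 4 + \frac{6 \left(-1\right) \left(-2\right)}{7} = 4 + \frac{\left(-6\right) \left(-2\right)}{7} = 4 + \frac{1}{7} \cdot 12 = 4 + \frac{12}{7} = \frac{40}{7} \approx 5.7143$)
$n{\left(z,p \right)} = p + z$
$J{\left(t \right)} = 110 t$ ($J{\left(t \right)} = 5 t \left(13 + \left(5 + 4\right)\right) = 5 t \left(13 + 9\right) = 5 t 22 = 5 \cdot 22 t = 110 t$)
$\left(343507 + J{\left(X{\left(15,17 \right)} \right)}\right) \left(s{\left(B \right)} - 194646\right) = \left(343507 + 110 \cdot 10\right) \left(-302 - 194646\right) = \left(343507 + 1100\right) \left(-194948\right) = 344607 \left(-194948\right) = -67180445436$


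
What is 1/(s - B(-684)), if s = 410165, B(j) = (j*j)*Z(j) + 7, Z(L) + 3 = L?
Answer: 1/321827230 ≈ 3.1073e-9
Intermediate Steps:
Z(L) = -3 + L
B(j) = 7 + j**2*(-3 + j) (B(j) = (j*j)*(-3 + j) + 7 = j**2*(-3 + j) + 7 = 7 + j**2*(-3 + j))
1/(s - B(-684)) = 1/(410165 - (7 + (-684)**2*(-3 - 684))) = 1/(410165 - (7 + 467856*(-687))) = 1/(410165 - (7 - 321417072)) = 1/(410165 - 1*(-321417065)) = 1/(410165 + 321417065) = 1/321827230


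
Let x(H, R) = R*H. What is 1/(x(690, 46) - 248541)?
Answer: -1/216801 ≈ -4.6125e-6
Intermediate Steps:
x(H, R) = H*R
1/(x(690, 46) - 248541) = 1/(690*46 - 248541) = 1/(31740 - 248541) = 1/(-216801) = -1/216801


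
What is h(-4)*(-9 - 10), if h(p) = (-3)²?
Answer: -171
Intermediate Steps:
h(p) = 9
h(-4)*(-9 - 10) = 9*(-9 - 10) = 9*(-19) = -171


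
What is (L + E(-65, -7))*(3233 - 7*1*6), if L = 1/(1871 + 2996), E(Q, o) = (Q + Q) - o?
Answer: -1910260240/4867 ≈ -3.9249e+5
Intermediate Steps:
E(Q, o) = -o + 2*Q (E(Q, o) = 2*Q - o = -o + 2*Q)
L = 1/4867 ≈ 0.00020547
(L + E(-65, -7))*(3233 - 7*1*6) = (1/4867 + (-1*(-7) + 2*(-65)))*(3233 - 7*1*6) = (1/4867 + (7 - 130))*(3233 - 7*6) = (1/4867 - 123)*(3233 - 42) = -598640/4867*3191 = -1910260240/4867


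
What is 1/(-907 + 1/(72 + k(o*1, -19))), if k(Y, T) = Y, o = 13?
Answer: -85/77094 ≈ -0.0011025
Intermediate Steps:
1/(-907 + 1/(72 + k(o*1, -19))) = 1/(-907 + 1/(72 + 13*1)) = 1/(-907 + 1/(72 + 13)) = 1/(-907 + 1/85) = 1/(-77094/85) = -85/77094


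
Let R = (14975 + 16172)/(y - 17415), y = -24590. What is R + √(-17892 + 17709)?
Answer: -31147/42005 + I*√183 ≈ -0.74151 + 13.528*I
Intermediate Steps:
R = -31147/42005 (R = (14975 + 16172)/(-24590 - 17415) = 31147/(-42005) = 31147*(-1/42005) = -31147/42005 ≈ -0.74151)
R + √(-17892 + 17709) = -31147/42005 + √(-17892 + 17709) = -31147/42005 + √(-183) = -31147/42005 + I*√183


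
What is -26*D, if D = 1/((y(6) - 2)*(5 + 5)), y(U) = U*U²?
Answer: -13/1070 ≈ -0.012150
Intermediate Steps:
y(U) = U³
D = 1/2140 (D = 1/((6³ - 2)*(5 + 5)) = 1/((216 - 2)*10) = 1/(214*10) = 1/2140 ≈ 0.00046729)
-26*D = -26*1/2140 = -13/1070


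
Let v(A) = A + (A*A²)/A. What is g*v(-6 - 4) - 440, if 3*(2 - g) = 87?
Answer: -2870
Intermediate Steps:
v(A) = A + A² (v(A) = A + A³/A = A + A²)
g = -27 (g = 2 - ⅓*87 = 2 - 29 = -27)
g*v(-6 - 4) - 440 = -27*(-6 - 4)*(1 + (-6 - 4)) - 440 = -(-270)*(1 - 10) - 440 = -(-270)*(-9) - 440 = -27*90 - 440 = -2430 - 440 = -2870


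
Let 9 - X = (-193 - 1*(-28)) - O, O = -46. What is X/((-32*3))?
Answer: -4/3 ≈ -1.3333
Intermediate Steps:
X = 128 (X = 9 - ((-193 - 1*(-28)) - 1*(-46)) = 9 - ((-193 + 28) + 46) = 9 - (-165 + 46) = 9 - 1*(-119) = 9 + 119 = 128)
X/((-32*3)) = 128/((-32*3)) = 128/(-96) = 128*(-1/96) = -4/3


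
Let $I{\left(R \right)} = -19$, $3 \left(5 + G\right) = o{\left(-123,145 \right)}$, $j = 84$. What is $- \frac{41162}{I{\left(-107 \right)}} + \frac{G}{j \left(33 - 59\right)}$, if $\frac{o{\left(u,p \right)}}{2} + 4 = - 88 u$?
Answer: $\frac{269282549}{124488} \approx 2163.1$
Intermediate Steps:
$o{\left(u,p \right)} = -8 - 176 u$ ($o{\left(u,p \right)} = -8 + 2 \left(- 88 u\right) = -8 - 176 u$)
$G = \frac{21625}{3}$ ($G = -5 + \frac{-8 - -21648}{3} = -5 + \frac{-8 + 21648}{3} = -5 + \frac{1}{3} \cdot 21640 = -5 + \frac{21640}{3} = \frac{21625}{3} \approx 7208.3$)
$- \frac{41162}{I{\left(-107 \right)}} + \frac{G}{j \left(33 - 59\right)} = - \frac{41162}{-19} + \frac{21625}{3 \cdot 84 \left(33 - 59\right)} = \left(-41162\right) \left(- \frac{1}{19}\right) + \frac{21625}{3 \cdot 84 \left(-26\right)} = \frac{41162}{19} + \frac{21625}{3 \left(-2184\right)} = \frac{41162}{19} + \frac{21625}{3} \left(- \frac{1}{2184}\right) = \frac{41162}{19} - \frac{21625}{6552} = \frac{269282549}{124488}$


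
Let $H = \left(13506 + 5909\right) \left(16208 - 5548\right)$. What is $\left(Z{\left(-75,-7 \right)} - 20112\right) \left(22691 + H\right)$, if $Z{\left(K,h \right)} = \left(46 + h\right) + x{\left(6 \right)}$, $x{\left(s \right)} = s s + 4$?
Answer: $-4146562377503$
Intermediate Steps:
$x{\left(s \right)} = 4 + s^{2}$ ($x{\left(s \right)} = s^{2} + 4 = 4 + s^{2}$)
$H = 206963900$ ($H = 19415 \cdot 10660 = 206963900$)
$Z{\left(K,h \right)} = 86 + h$ ($Z{\left(K,h \right)} = \left(46 + h\right) + \left(4 + 6^{2}\right) = \left(46 + h\right) + \left(4 + 36\right) = \left(46 + h\right) + 40 = 86 + h$)
$\left(Z{\left(-75,-7 \right)} - 20112\right) \left(22691 + H\right) = \left(\left(86 - 7\right) - 20112\right) \left(22691 + 206963900\right) = \left(79 - 20112\right) 206986591 = \left(-20033\right) 206986591 = -4146562377503$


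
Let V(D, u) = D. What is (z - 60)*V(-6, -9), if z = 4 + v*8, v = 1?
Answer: 288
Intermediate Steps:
z = 12 (z = 4 + 1*8 = 4 + 8 = 12)
(z - 60)*V(-6, -9) = (12 - 60)*(-6) = -48*(-6) = 288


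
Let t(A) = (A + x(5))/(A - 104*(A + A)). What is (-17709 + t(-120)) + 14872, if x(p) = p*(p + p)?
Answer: -7047115/2484 ≈ -2837.0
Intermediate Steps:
x(p) = 2*p**2 (x(p) = p*(2*p) = 2*p**2)
t(A) = -(50 + A)/(207*A) (t(A) = (A + 2*5**2)/(A - 104*(A + A)) = (A + 2*25)/(A - 208*A) = (A + 50)/(A - 208*A) = (50 + A)/((-207*A)) = (50 + A)*(-1/(207*A)) = -(50 + A)/(207*A))
(-17709 + t(-120)) + 14872 = (-17709 + (1/207)*(-50 - 1*(-120))/(-120)) + 14872 = (-17709 + (1/207)*(-1/120)*(-50 + 120)) + 14872 = (-17709 + (1/207)*(-1/120)*70) + 14872 = (-17709 - 7/2484) + 14872 = -43989163/2484 + 14872 = -7047115/2484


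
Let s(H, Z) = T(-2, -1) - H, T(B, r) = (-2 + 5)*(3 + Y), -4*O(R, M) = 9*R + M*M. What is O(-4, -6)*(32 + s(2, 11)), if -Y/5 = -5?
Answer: 0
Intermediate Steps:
Y = 25 (Y = -5*(-5) = 25)
O(R, M) = -9*R/4 - M**2/4 (O(R, M) = -(9*R + M*M)/4 = -(9*R + M**2)/4 = -(M**2 + 9*R)/4 = -9*R/4 - M**2/4)
T(B, r) = 84 (T(B, r) = (-2 + 5)*(3 + 25) = 3*28 = 84)
s(H, Z) = 84 - H
O(-4, -6)*(32 + s(2, 11)) = (-9/4*(-4) - 1/4*(-6)**2)*(32 + (84 - 1*2)) = (9 - 1/4*36)*(32 + (84 - 2)) = (9 - 9)*(32 + 82) = 0*114 = 0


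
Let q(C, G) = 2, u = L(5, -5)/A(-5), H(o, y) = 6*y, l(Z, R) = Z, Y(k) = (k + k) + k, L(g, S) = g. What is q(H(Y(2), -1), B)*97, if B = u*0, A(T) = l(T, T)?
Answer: 194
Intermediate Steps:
Y(k) = 3*k (Y(k) = 2*k + k = 3*k)
A(T) = T
u = -1 (u = 5/(-5) = 5*(-⅕) = -1)
B = 0 (B = -1*0 = 0)
q(H(Y(2), -1), B)*97 = 2*97 = 194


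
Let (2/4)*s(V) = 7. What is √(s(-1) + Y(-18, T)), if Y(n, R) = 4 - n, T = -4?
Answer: 6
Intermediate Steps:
s(V) = 14 (s(V) = 2*7 = 14)
√(s(-1) + Y(-18, T)) = √(14 + (4 - 1*(-18))) = √(14 + (4 + 18)) = √(14 + 22) = √36 = 6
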